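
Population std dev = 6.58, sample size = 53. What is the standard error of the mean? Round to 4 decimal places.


SE = sigma / sqrt(n)
sqrt(53) ≈ 7.280110
SE = 6.58 / 7.280110 ≈ 0.903833

0.9038


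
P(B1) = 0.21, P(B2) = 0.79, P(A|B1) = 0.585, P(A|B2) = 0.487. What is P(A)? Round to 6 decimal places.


P(A) = P(A|B1)*P(B1) + P(A|B2)*P(B2)
P(A|B1)*P(B1) = 0.585 * 0.21 = 0.12285
P(A|B2)*P(B2) = 0.487 * 0.79 = 0.38473
P(A) = 0.12285 + 0.38473 = 0.50758

0.507580


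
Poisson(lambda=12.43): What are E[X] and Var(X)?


E[X] = Var(X) = lambda = 12.43

12.43, 12.43


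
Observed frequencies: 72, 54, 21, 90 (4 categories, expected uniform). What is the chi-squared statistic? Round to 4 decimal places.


chi2 = sum((O-E)^2/E), E = total/4
total = 237, E = 237/4 = 59.25
(72 - 59.25)^2 / 59.25 = 162.5625 / 59.25 = 867/316 ≈ 2.743671
(54 - 59.25)^2 / 59.25 = 27.5625 / 59.25 = 147/316 ≈ 0.465190
(21 - 59.25)^2 / 59.25 = 1463.0625 / 59.25 = 7803/316 ≈ 24.693038
(90 - 59.25)^2 / 59.25 = 945.5625 / 59.25 = 5043/316 ≈ 15.958861
chi2 = 3465/79 ≈ 43.860759

43.8608


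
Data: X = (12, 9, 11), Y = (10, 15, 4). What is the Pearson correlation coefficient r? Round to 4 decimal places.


r = sum((xi-xbar)(yi-ybar)) / sqrt(sum((xi-xbar)^2) * sum((yi-ybar)^2))
n = 3, xbar = 32/3 ≈ 10.666667, ybar = 29/3 ≈ 9.666667
Sxy = sum((xi-xbar)(yi-ybar)) = -31/3 ≈ -10.333333
Sxx = sum((xi-xbar)^2) = 14/3 ≈ 4.666667
Syy = sum((yi-ybar)^2) = 182/3 ≈ 60.666667
sqrt(Sxx*Syy) ≈ 16.825906
r = Sxy / sqrt(Sxx*Syy) = -10.333333 / 16.825906 ≈ -0.614132

-0.6141


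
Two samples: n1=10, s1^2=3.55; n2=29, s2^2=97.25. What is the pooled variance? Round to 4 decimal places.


sp^2 = ((n1-1)*s1^2 + (n2-1)*s2^2)/(n1+n2-2)
(n1-1)*s1^2 = 9 * 3.55 = 31.95
(n2-1)*s2^2 = 28 * 97.25 = 2723
numerator = 31.95 + 2723 = 2754.95
n1+n2-2 = 37
sp^2 = 2754.95 / 37 = 55099/740 ≈ 74.458108

74.4581


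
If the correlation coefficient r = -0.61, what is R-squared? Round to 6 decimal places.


R^2 = r^2 = (-0.61)^2 = 0.3721

0.372100


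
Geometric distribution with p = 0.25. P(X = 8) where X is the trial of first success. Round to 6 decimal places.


P = (1-p)^(k-1) * p
(1-p)^(k-1) = 0.75^7 ≈ 0.1334839
P = 0.1334839 * 0.25 ≈ 0.03337097

0.033371


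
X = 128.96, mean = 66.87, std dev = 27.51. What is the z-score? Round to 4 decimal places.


z = (X - mu) / sigma
X - mu = 128.96 - 66.87 = 62.09
z = 62.09 / 27.51 = 887/393 ≈ 2.256997

2.2570


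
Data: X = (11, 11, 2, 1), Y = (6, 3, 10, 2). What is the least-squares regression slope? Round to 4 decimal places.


b = sum((xi-xbar)(yi-ybar)) / sum((xi-xbar)^2)
n = 4, xbar = 25/4 = 6.25, ybar = 21/4 = 5.25
Sxy = sum((xi-xbar)(yi-ybar)) = -10.25
Sxx = sum((xi-xbar)^2) = 90.75
b = Sxy / Sxx = -41/363 ≈ -0.112948

-0.1129


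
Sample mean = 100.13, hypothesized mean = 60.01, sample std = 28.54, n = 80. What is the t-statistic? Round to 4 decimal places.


t = (xbar - mu0) / (s/sqrt(n))
xbar - mu0 = 100.13 - 60.01 = 40.12
sqrt(80) ≈ 8.94427191
s/sqrt(n) = 28.54 / 8.94427191 ≈ 3.19086900
t = 40.12 / 3.19086900 ≈ 12.573377

12.5734


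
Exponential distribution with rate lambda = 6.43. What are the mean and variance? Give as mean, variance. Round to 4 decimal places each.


mean = 1/lam, var = 1/lam^2
mean = 1 / 6.43 = 100/643 ≈ 0.155521
lam^2 = 6.43^2 = 41.3449
var = 1 / 41.3449 ≈ 0.024187

0.1555, 0.0242


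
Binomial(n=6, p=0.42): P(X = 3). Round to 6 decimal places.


P = C(n,k) * p^k * (1-p)^(n-k)
C(6,3) = 20
p^k = 0.42^3 = 0.074088
(1-p)^(n-k) = 0.58^3 = 0.195112
P = 20 * 0.074088 * 0.195112 ≈ 0.289109

0.289109


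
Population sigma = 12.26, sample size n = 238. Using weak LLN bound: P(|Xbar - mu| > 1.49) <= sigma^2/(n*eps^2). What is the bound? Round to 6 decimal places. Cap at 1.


bound = min(1, sigma^2/(n*eps^2))
sigma^2 = 12.26^2 = 150.3076
n*eps^2 = 238 * 1.49^2 = 238 * 2.2201 = 528.3838
sigma^2/(n*eps^2) = 150.3076 / 528.3838 ≈ 0.28446671

0.284467


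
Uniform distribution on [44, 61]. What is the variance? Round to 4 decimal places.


Var = (b-a)^2 / 12
(b-a)^2 = (61 - 44)^2 = 289
Var = 289/12 ≈ 24.083333

24.0833


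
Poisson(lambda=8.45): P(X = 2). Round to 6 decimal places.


P = e^(-lam) * lam^k / k!
e^(-8.45) ≈ 0.0002139004
lam^k = 8.45^2 = 71.4025
k! = 2! = 2
P = 0.0002139004 * 71.4025 / 2 ≈ 0.007637

0.007637


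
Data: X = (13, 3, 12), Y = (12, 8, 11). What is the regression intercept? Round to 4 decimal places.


a = ybar - b*xbar, where b = sum((xi-xbar)(yi-ybar)) / sum((xi-xbar)^2)
n = 3, xbar = 28/3 ≈ 9.333333, ybar = 31/3 ≈ 10.333333
Sxy = sum((xi-xbar)(yi-ybar)) = 68/3 ≈ 22.666667
Sxx = sum((xi-xbar)^2) = 182/3 ≈ 60.666667
b = Sxy / Sxx = 34/91 ≈ 0.373626
a = 10.333333 - 0.373626 * 9.333333 = 89/13 ≈ 6.846154

6.8462


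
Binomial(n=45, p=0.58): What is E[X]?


E[X] = n*p = 45 * 0.58 = 26.1

26.1


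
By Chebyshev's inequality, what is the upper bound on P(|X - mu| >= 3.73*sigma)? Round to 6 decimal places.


P <= 1/k^2
k^2 = 3.73^2 = 13.9129
1/k^2 = 1 / 13.9129 ≈ 0.07187574

0.071876


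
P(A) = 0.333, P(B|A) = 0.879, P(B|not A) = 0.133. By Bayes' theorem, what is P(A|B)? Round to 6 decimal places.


P(A|B) = P(B|A)*P(A) / P(B), P(B) = P(B|A)*P(A) + P(B|not A)*P(not A)
P(B|A)*P(A) = 0.879 * 0.333 = 0.292707
P(B|not A)*P(not A) = 0.133 * 0.667 = 0.088711
P(B) = 0.292707 + 0.088711 = 0.381418
P(A|B) = 0.292707 / 0.381418 ≈ 0.76741790

0.767418


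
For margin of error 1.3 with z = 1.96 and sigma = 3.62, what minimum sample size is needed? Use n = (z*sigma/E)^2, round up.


z*sigma/E = 1.96 * 3.62 / 1.3 = 8869/1625 ≈ 5.457846
(z*sigma/E)^2 ≈ 29.788085
round up: n = 30

30


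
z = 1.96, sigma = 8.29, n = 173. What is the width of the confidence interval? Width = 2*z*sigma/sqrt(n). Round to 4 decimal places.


width = 2*z*sigma/sqrt(n)
2*z*sigma = 2 * 1.96 * 8.29 = 32.4968
sqrt(173) ≈ 13.152946
width = 32.4968 / 13.152946 ≈ 2.470686

2.4707


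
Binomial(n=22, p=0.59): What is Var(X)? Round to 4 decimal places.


Var = n*p*(1-p) = 22 * 0.59 * 0.41 = 5.3218

5.3218


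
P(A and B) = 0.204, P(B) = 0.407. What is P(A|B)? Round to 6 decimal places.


P(A|B) = P(A and B) / P(B) = 0.204 / 0.407 = 204/407 ≈ 0.50122850

0.501229


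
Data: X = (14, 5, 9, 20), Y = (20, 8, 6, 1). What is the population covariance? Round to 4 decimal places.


Cov = (1/n)*sum((xi-xbar)(yi-ybar))
n = 4, xbar = 48/4 = 12, ybar = 35/4 = 8.75
sum((xi-xbar)(yi-ybar)) = -26
Cov = -26 / 4 = -6.5

-6.5000


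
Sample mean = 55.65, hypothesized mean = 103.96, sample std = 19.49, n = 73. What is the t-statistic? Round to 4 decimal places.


t = (xbar - mu0) / (s/sqrt(n))
xbar - mu0 = 55.65 - 103.96 = -48.31
sqrt(73) ≈ 8.54400375
s/sqrt(n) = 19.49 / 8.54400375 ≈ 2.28113196
t = -48.31 / 2.28113196 ≈ -21.178082

-21.1781


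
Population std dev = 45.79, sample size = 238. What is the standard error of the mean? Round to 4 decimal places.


SE = sigma / sqrt(n)
sqrt(238) ≈ 15.427249
SE = 45.79 / 15.427249 ≈ 2.968125

2.9681


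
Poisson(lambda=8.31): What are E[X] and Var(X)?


E[X] = Var(X) = lambda = 8.31

8.31, 8.31


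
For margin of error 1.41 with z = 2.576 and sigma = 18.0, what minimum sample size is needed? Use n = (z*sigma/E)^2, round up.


z*sigma/E = 2.576 * 18.0 / 1.41 = 7728/235 ≈ 32.885106
(z*sigma/E)^2 ≈ 1081.430222
round up: n = 1082

1082


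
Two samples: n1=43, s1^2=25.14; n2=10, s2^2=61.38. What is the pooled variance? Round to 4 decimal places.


sp^2 = ((n1-1)*s1^2 + (n2-1)*s2^2)/(n1+n2-2)
(n1-1)*s1^2 = 42 * 25.14 = 1055.88
(n2-1)*s2^2 = 9 * 61.38 = 552.42
numerator = 1055.88 + 552.42 = 1608.3
n1+n2-2 = 51
sp^2 = 1608.3 / 51 = 5361/170 ≈ 31.535294

31.5353


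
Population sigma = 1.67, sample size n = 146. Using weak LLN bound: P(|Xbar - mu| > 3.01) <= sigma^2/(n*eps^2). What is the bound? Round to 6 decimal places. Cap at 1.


bound = min(1, sigma^2/(n*eps^2))
sigma^2 = 1.67^2 = 2.7889
n*eps^2 = 146 * 3.01^2 = 146 * 9.0601 = 1322.7746
sigma^2/(n*eps^2) = 2.7889 / 1322.7746 ≈ 0.00210837

0.002108


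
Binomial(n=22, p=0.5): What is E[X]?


E[X] = n*p = 22 * 0.5 = 11

11


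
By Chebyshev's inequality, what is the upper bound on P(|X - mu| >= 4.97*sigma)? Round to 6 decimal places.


P <= 1/k^2
k^2 = 4.97^2 = 24.7009
1/k^2 = 1 / 24.7009 ≈ 0.04048435

0.040484


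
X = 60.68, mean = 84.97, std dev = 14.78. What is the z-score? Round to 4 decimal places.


z = (X - mu) / sigma
X - mu = 60.68 - 84.97 = -24.29
z = -24.29 / 14.78 = -2429/1478 ≈ -1.643437

-1.6434


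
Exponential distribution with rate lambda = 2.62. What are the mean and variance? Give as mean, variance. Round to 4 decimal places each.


mean = 1/lam, var = 1/lam^2
mean = 1 / 2.62 = 50/131 ≈ 0.381679
lam^2 = 2.62^2 = 6.8644
var = 1 / 6.8644 ≈ 0.145679

0.3817, 0.1457


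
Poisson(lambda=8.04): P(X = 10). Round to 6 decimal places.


P = e^(-lam) * lam^k / k!
e^(-8.04) ≈ 0.0003223090
lam^k = 8.04^10 ≈ 1128653122.657079
k! = 10! = 3628800
P = 0.0003223090 * 1128653122.657079 / 3628800 ≈ 0.100247

0.100247


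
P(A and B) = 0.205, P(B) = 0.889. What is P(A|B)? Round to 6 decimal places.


P(A|B) = P(A and B) / P(B) = 0.205 / 0.889 = 205/889 ≈ 0.23059618

0.230596


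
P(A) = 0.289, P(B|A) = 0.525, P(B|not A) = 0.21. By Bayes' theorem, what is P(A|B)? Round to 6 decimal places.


P(A|B) = P(B|A)*P(A) / P(B), P(B) = P(B|A)*P(A) + P(B|not A)*P(not A)
P(B|A)*P(A) = 0.525 * 0.289 = 0.151725
P(B|not A)*P(not A) = 0.21 * 0.711 = 0.14931
P(B) = 0.151725 + 0.14931 = 0.301035
P(A|B) = 0.151725 / 0.301035 = 1445/2867 ≈ 0.50401116

0.504011


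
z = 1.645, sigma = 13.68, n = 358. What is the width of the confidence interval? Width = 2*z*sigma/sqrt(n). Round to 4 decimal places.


width = 2*z*sigma/sqrt(n)
2*z*sigma = 2 * 1.645 * 13.68 = 45.0072
sqrt(358) ≈ 18.920888
width = 45.0072 / 18.920888 ≈ 2.378704

2.3787


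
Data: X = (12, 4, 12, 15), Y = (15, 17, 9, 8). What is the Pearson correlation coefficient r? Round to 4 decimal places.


r = sum((xi-xbar)(yi-ybar)) / sqrt(sum((xi-xbar)^2) * sum((yi-ybar)^2))
n = 4, xbar = 43/4 = 10.75, ybar = 49/4 = 12.25
Sxy = sum((xi-xbar)(yi-ybar)) = -50.75
Sxx = sum((xi-xbar)^2) = 66.75
Syy = sum((yi-ybar)^2) = 58.75
sqrt(Sxx*Syy) ≈ 62.622380
r = Sxy / sqrt(Sxx*Syy) = -50.75 / 62.622380 ≈ -0.810413

-0.8104


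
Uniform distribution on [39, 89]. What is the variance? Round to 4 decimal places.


Var = (b-a)^2 / 12
(b-a)^2 = (89 - 39)^2 = 2500
Var = 2500/12 ≈ 208.333333

208.3333


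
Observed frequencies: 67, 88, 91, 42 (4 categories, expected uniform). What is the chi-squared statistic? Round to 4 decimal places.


chi2 = sum((O-E)^2/E), E = total/4
total = 288, E = 288/4 = 72
(67 - 72)^2 / 72 = 25 / 72 = 25/72 ≈ 0.347222
(88 - 72)^2 / 72 = 256 / 72 = 32/9 ≈ 3.555556
(91 - 72)^2 / 72 = 361 / 72 = 361/72 ≈ 5.013889
(42 - 72)^2 / 72 = 900 / 72 = 12.5
chi2 = 257/12 ≈ 21.416667

21.4167


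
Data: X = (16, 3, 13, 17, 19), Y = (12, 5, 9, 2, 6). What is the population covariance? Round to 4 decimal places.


Cov = (1/n)*sum((xi-xbar)(yi-ybar))
n = 5, xbar = 68/5 = 13.6, ybar = 34/5 = 6.8
sum((xi-xbar)(yi-ybar)) = 9.6
Cov = 9.6 / 5 = 1.92

1.9200


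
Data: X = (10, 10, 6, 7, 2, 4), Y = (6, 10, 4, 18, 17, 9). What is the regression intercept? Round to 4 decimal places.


a = ybar - b*xbar, where b = sum((xi-xbar)(yi-ybar)) / sum((xi-xbar)^2)
n = 6, xbar = 39/6 = 6.5, ybar = 64/6 = 32/3 ≈ 10.666667
Sxy = sum((xi-xbar)(yi-ybar)) = -36
Sxx = sum((xi-xbar)^2) = 51.5
b = Sxy / Sxx = -72/103 ≈ -0.699029
a = 10.666667 - (-0.699029) * 6.5 = 4700/309 ≈ 15.210356

15.2104


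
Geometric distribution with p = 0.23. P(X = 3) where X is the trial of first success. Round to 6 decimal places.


P = (1-p)^(k-1) * p
(1-p)^(k-1) = 0.77^2 = 0.5929
P = 0.5929 * 0.23 = 0.136367

0.136367


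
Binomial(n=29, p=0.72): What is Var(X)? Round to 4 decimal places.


Var = n*p*(1-p) = 29 * 0.72 * 0.28 = 5.8464

5.8464


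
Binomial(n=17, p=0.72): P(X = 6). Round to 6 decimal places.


P = C(n,k) * p^k * (1-p)^(n-k)
C(17,6) = 12376
p^k = 0.72^6 ≈ 0.1393141
(1-p)^(n-k) = 0.28^11 ≈ 0.0000008293509
P = 12376 * 0.1393141 * 0.0000008293509 ≈ 0.001430

0.001430


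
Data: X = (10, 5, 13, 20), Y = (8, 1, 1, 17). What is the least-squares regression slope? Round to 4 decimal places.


b = sum((xi-xbar)(yi-ybar)) / sum((xi-xbar)^2)
n = 4, xbar = 48/4 = 12, ybar = 27/4 = 6.75
Sxy = sum((xi-xbar)(yi-ybar)) = 114
Sxx = sum((xi-xbar)^2) = 118
b = Sxy / Sxx = 57/59 ≈ 0.966102

0.9661


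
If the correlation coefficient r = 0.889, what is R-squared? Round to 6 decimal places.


R^2 = r^2 = (0.889)^2 = 0.790321

0.790321


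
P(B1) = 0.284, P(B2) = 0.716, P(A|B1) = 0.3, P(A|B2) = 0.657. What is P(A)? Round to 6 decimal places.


P(A) = P(A|B1)*P(B1) + P(A|B2)*P(B2)
P(A|B1)*P(B1) = 0.3 * 0.284 = 0.0852
P(A|B2)*P(B2) = 0.657 * 0.716 = 0.470412
P(A) = 0.0852 + 0.470412 = 0.555612

0.555612


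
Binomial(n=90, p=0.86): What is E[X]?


E[X] = n*p = 90 * 0.86 = 77.4

77.4


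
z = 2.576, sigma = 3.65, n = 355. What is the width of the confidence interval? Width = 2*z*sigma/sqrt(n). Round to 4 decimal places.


width = 2*z*sigma/sqrt(n)
2*z*sigma = 2 * 2.576 * 3.65 = 18.8048
sqrt(355) ≈ 18.841444
width = 18.8048 / 18.841444 ≈ 0.998055

0.9981


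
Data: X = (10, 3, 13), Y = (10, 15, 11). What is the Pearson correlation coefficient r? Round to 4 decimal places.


r = sum((xi-xbar)(yi-ybar)) / sqrt(sum((xi-xbar)^2) * sum((yi-ybar)^2))
n = 3, xbar = 26/3 ≈ 8.666667, ybar = 36/3 = 12
Sxy = sum((xi-xbar)(yi-ybar)) = -24
Sxx = sum((xi-xbar)^2) = 158/3 ≈ 52.666667
Syy = sum((yi-ybar)^2) = 14
sqrt(Sxx*Syy) ≈ 27.153882
r = Sxy / sqrt(Sxx*Syy) = -24 / 27.153882 ≈ -0.883852

-0.8839


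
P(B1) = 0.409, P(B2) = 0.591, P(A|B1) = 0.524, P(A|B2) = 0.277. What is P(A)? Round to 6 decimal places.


P(A) = P(A|B1)*P(B1) + P(A|B2)*P(B2)
P(A|B1)*P(B1) = 0.524 * 0.409 = 0.214316
P(A|B2)*P(B2) = 0.277 * 0.591 = 0.163707
P(A) = 0.214316 + 0.163707 = 0.378023

0.378023


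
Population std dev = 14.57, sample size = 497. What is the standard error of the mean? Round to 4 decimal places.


SE = sigma / sqrt(n)
sqrt(497) ≈ 22.293497
SE = 14.57 / 22.293497 ≈ 0.653554

0.6536


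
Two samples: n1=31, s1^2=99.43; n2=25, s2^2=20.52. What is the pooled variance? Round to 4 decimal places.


sp^2 = ((n1-1)*s1^2 + (n2-1)*s2^2)/(n1+n2-2)
(n1-1)*s1^2 = 30 * 99.43 = 2982.9
(n2-1)*s2^2 = 24 * 20.52 = 492.48
numerator = 2982.9 + 492.48 = 3475.38
n1+n2-2 = 54
sp^2 = 3475.38 / 54 = 57923/900 ≈ 64.358889

64.3589


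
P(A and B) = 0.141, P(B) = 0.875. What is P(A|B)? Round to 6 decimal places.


P(A|B) = P(A and B) / P(B) = 0.141 / 0.875 = 141/875 ≈ 0.16114286

0.161143


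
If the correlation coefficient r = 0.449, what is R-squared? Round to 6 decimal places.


R^2 = r^2 = (0.449)^2 = 0.201601

0.201601


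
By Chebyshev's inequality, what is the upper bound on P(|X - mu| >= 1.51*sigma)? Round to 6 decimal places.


P <= 1/k^2
k^2 = 1.51^2 = 2.2801
1/k^2 = 1 / 2.2801 ≈ 0.43857726

0.438577


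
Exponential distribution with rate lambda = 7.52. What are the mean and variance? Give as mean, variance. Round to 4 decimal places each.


mean = 1/lam, var = 1/lam^2
mean = 1 / 7.52 = 25/188 ≈ 0.132979
lam^2 = 7.52^2 = 56.5504
var = 1 / 56.5504 ≈ 0.017683

0.1330, 0.0177


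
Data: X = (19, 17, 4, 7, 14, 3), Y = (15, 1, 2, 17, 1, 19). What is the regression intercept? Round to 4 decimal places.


a = ybar - b*xbar, where b = sum((xi-xbar)(yi-ybar)) / sum((xi-xbar)^2)
n = 6, xbar = 64/6 = 32/3 ≈ 10.666667, ybar = 55/6 ≈ 9.166667
Sxy = sum((xi-xbar)(yi-ybar)) = -260/3 ≈ -86.666667
Sxx = sum((xi-xbar)^2) = 712/3 ≈ 237.333333
b = Sxy / Sxx = -65/178 ≈ -0.365169
a = 9.166667 - (-0.365169) * 10.666667 = 2325/178 ≈ 13.061798

13.0618


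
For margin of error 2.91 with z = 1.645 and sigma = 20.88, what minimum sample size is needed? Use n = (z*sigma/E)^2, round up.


z*sigma/E = 1.645 * 20.88 / 2.91 = 28623/2425 ≈ 11.803299
(z*sigma/E)^2 ≈ 139.317867
round up: n = 140

140


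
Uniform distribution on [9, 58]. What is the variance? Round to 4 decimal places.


Var = (b-a)^2 / 12
(b-a)^2 = (58 - 9)^2 = 2401
Var = 2401/12 ≈ 200.083333

200.0833


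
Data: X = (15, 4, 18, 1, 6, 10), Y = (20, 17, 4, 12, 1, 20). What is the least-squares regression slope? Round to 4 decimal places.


b = sum((xi-xbar)(yi-ybar)) / sum((xi-xbar)^2)
n = 6, xbar = 54/6 = 9, ybar = 74/6 = 37/3 ≈ 12.333333
Sxy = sum((xi-xbar)(yi-ybar)) = -8
Sxx = sum((xi-xbar)^2) = 216
b = Sxy / Sxx = -1/27 ≈ -0.037037

-0.0370


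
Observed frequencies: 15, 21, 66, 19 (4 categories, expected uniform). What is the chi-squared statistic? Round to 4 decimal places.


chi2 = sum((O-E)^2/E), E = total/4
total = 121, E = 121/4 = 30.25
(15 - 30.25)^2 / 30.25 = 232.5625 / 30.25 = 3721/484 ≈ 7.688017
(21 - 30.25)^2 / 30.25 = 85.5625 / 30.25 = 1369/484 ≈ 2.828512
(66 - 30.25)^2 / 30.25 = 1278.0625 / 30.25 = 42.25
(19 - 30.25)^2 / 30.25 = 126.5625 / 30.25 = 2025/484 ≈ 4.183884
chi2 = 6891/121 ≈ 56.950413

56.9504


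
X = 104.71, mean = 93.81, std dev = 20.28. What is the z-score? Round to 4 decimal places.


z = (X - mu) / sigma
X - mu = 104.71 - 93.81 = 10.9
z = 10.9 / 20.28 = 545/1014 ≈ 0.537475

0.5375


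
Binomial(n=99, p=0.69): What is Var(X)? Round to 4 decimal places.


Var = n*p*(1-p) = 99 * 0.69 * 0.31 = 21.1761

21.1761


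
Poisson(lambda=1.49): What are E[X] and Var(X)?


E[X] = Var(X) = lambda = 1.49

1.49, 1.49


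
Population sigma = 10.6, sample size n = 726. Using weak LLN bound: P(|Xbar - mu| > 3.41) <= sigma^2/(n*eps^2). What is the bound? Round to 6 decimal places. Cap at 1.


bound = min(1, sigma^2/(n*eps^2))
sigma^2 = 10.6^2 = 112.36
n*eps^2 = 726 * 3.41^2 = 726 * 11.6281 = 8442.0006
sigma^2/(n*eps^2) = 112.36 / 8442.0006 ≈ 0.01330964

0.013310


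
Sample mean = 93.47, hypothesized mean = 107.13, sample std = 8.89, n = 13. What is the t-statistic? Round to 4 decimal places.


t = (xbar - mu0) / (s/sqrt(n))
xbar - mu0 = 93.47 - 107.13 = -13.66
sqrt(13) ≈ 3.60555128
s/sqrt(n) = 8.89 / 3.60555128 ≈ 2.46564237
t = -13.66 / 2.46564237 ≈ -5.540138

-5.5401


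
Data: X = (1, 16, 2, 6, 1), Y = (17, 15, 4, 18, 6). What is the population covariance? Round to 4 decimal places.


Cov = (1/n)*sum((xi-xbar)(yi-ybar))
n = 5, xbar = 26/5 = 5.2, ybar = 60/5 = 12
sum((xi-xbar)(yi-ybar)) = 67
Cov = 67 / 5 = 13.4

13.4000


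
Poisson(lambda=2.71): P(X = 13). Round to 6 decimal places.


P = e^(-lam) * lam^k / k!
e^(-2.71) ≈ 0.06653681
lam^k = 2.71^13 ≈ 425207.367989
k! = 13! = 6227020800
P = 0.06653681 * 425207.367989 / 6227020800 ≈ 0.000005

0.000005


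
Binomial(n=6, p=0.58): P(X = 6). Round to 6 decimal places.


P = C(n,k) * p^k * (1-p)^(n-k)
C(6,6) = 1
p^k = 0.58^6 ≈ 0.03806869
(1-p)^(n-k) = 0.42^0 = 1
P = 1 * 0.03806869 * 1 ≈ 0.038069

0.038069


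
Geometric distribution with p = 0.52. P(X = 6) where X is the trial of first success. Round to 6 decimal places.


P = (1-p)^(k-1) * p
(1-p)^(k-1) = 0.48^5 ≈ 0.02548040
P = 0.02548040 * 0.52 ≈ 0.01324981

0.013250


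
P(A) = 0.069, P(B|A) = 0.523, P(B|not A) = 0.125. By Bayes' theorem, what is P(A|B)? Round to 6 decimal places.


P(A|B) = P(B|A)*P(A) / P(B), P(B) = P(B|A)*P(A) + P(B|not A)*P(not A)
P(B|A)*P(A) = 0.523 * 0.069 = 0.036087
P(B|not A)*P(not A) = 0.125 * 0.931 = 0.116375
P(B) = 0.036087 + 0.116375 = 0.152462
P(A|B) = 0.036087 / 0.152462 ≈ 0.23669505

0.236695


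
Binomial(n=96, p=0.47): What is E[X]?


E[X] = n*p = 96 * 0.47 = 45.12

45.12


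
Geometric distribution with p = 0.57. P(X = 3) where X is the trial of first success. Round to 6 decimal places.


P = (1-p)^(k-1) * p
(1-p)^(k-1) = 0.43^2 = 0.1849
P = 0.1849 * 0.57 = 0.105393

0.105393


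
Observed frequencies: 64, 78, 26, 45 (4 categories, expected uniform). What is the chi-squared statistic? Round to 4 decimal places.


chi2 = sum((O-E)^2/E), E = total/4
total = 213, E = 213/4 = 53.25
(64 - 53.25)^2 / 53.25 = 115.5625 / 53.25 = 1849/852 ≈ 2.170188
(78 - 53.25)^2 / 53.25 = 612.5625 / 53.25 = 3267/284 ≈ 11.503521
(26 - 53.25)^2 / 53.25 = 742.5625 / 53.25 = 11881/852 ≈ 13.944836
(45 - 53.25)^2 / 53.25 = 68.0625 / 53.25 = 363/284 ≈ 1.278169
chi2 = 6155/213 ≈ 28.896714

28.8967


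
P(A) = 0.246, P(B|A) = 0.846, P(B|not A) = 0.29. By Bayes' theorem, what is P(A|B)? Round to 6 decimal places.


P(A|B) = P(B|A)*P(A) / P(B), P(B) = P(B|A)*P(A) + P(B|not A)*P(not A)
P(B|A)*P(A) = 0.846 * 0.246 = 0.208116
P(B|not A)*P(not A) = 0.29 * 0.754 = 0.21866
P(B) = 0.208116 + 0.21866 = 0.426776
P(A|B) = 0.208116 / 0.426776 ≈ 0.48764692

0.487647


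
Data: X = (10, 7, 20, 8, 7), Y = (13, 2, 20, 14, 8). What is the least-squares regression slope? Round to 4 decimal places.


b = sum((xi-xbar)(yi-ybar)) / sum((xi-xbar)^2)
n = 5, xbar = 52/5 = 10.4, ybar = 57/5 = 11.4
Sxy = sum((xi-xbar)(yi-ybar)) = 119.2
Sxx = sum((xi-xbar)^2) = 121.2
b = Sxy / Sxx = 298/303 ≈ 0.983498

0.9835


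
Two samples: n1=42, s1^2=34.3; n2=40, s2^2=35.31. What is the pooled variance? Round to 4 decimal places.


sp^2 = ((n1-1)*s1^2 + (n2-1)*s2^2)/(n1+n2-2)
(n1-1)*s1^2 = 41 * 34.3 = 1406.3
(n2-1)*s2^2 = 39 * 35.31 = 1377.09
numerator = 1406.3 + 1377.09 = 2783.39
n1+n2-2 = 80
sp^2 = 2783.39 / 80 = 34.792375

34.7924


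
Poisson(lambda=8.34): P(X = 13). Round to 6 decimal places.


P = e^(-lam) * lam^k / k!
e^(-8.34) ≈ 0.0002387723
lam^k = 8.34^13 ≈ 944405827589.993323
k! = 13! = 6227020800
P = 0.0002387723 * 944405827589.993323 / 6227020800 ≈ 0.036213

0.036213


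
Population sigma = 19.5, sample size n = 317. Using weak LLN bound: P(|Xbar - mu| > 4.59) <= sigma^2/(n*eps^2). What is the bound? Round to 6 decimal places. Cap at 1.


bound = min(1, sigma^2/(n*eps^2))
sigma^2 = 19.5^2 = 380.25
n*eps^2 = 317 * 4.59^2 = 317 * 21.0681 = 6678.5877
sigma^2/(n*eps^2) = 380.25 / 6678.5877 ≈ 0.05693569

0.056936


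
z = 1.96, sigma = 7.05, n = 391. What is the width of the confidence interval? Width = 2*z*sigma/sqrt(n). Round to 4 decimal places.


width = 2*z*sigma/sqrt(n)
2*z*sigma = 2 * 1.96 * 7.05 = 27.636
sqrt(391) ≈ 19.773720
width = 27.636 / 19.773720 ≈ 1.397613

1.3976


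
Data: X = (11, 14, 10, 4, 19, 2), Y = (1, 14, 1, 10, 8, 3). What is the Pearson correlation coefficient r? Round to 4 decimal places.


r = sum((xi-xbar)(yi-ybar)) / sqrt(sum((xi-xbar)^2) * sum((yi-ybar)^2))
n = 6, xbar = 60/6 = 10, ybar = 37/6 ≈ 6.166667
Sxy = sum((xi-xbar)(yi-ybar)) = 45
Sxx = sum((xi-xbar)^2) = 198
Syy = sum((yi-ybar)^2) = 857/6 ≈ 142.833333
sqrt(Sxx*Syy) ≈ 168.169557
r = Sxy / sqrt(Sxx*Syy) = 45 / 168.169557 ≈ 0.267587

0.2676


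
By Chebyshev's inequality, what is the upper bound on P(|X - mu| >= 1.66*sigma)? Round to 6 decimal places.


P <= 1/k^2
k^2 = 1.66^2 = 2.7556
1/k^2 = 1 / 2.7556 = 2500/6889 ≈ 0.36289737

0.362897


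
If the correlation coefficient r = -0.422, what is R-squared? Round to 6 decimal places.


R^2 = r^2 = (-0.422)^2 = 0.178084

0.178084


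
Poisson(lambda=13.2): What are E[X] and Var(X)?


E[X] = Var(X) = lambda = 13.2

13.2, 13.2


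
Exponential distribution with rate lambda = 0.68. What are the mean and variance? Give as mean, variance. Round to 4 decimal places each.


mean = 1/lam, var = 1/lam^2
mean = 1 / 0.68 = 25/17 ≈ 1.470588
lam^2 = 0.68^2 = 0.4624
var = 1 / 0.4624 = 625/289 ≈ 2.162630

1.4706, 2.1626


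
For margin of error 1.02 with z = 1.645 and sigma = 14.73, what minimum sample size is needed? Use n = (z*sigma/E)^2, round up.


z*sigma/E = 1.645 * 14.73 / 1.02 = 161539/6800 ≈ 23.755735
(z*sigma/E)^2 ≈ 564.334959
round up: n = 565

565


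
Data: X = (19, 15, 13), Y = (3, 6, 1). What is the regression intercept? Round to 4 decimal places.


a = ybar - b*xbar, where b = sum((xi-xbar)(yi-ybar)) / sum((xi-xbar)^2)
n = 3, xbar = 47/3 ≈ 15.666667, ybar = 10/3 ≈ 3.333333
Sxy = sum((xi-xbar)(yi-ybar)) = 10/3 ≈ 3.333333
Sxx = sum((xi-xbar)^2) = 56/3 ≈ 18.666667
b = Sxy / Sxx = 5/28 ≈ 0.178571
a = 3.333333 - 0.178571 * 15.666667 = 15/28 ≈ 0.535714

0.5357


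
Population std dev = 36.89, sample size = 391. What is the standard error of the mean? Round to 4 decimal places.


SE = sigma / sqrt(n)
sqrt(391) ≈ 19.773720
SE = 36.89 / 19.773720 ≈ 1.865607

1.8656


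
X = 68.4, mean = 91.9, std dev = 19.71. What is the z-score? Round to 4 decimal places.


z = (X - mu) / sigma
X - mu = 68.4 - 91.9 = -23.5
z = -23.5 / 19.71 = -2350/1971 ≈ -1.192288

-1.1923


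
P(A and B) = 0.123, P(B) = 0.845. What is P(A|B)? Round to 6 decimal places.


P(A|B) = P(A and B) / P(B) = 0.123 / 0.845 = 123/845 ≈ 0.14556213

0.145562


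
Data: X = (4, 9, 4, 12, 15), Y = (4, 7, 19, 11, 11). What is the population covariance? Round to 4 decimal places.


Cov = (1/n)*sum((xi-xbar)(yi-ybar))
n = 5, xbar = 44/5 = 8.8, ybar = 52/5 = 10.4
sum((xi-xbar)(yi-ybar)) = -5.6
Cov = -5.6 / 5 = -1.12

-1.1200


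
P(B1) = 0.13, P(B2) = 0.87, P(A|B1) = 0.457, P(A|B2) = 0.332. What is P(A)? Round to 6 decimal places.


P(A) = P(A|B1)*P(B1) + P(A|B2)*P(B2)
P(A|B1)*P(B1) = 0.457 * 0.13 = 0.05941
P(A|B2)*P(B2) = 0.332 * 0.87 = 0.28884
P(A) = 0.05941 + 0.28884 = 0.34825

0.348250


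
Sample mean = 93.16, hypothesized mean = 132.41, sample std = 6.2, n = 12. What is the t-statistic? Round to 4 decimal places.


t = (xbar - mu0) / (s/sqrt(n))
xbar - mu0 = 93.16 - 132.41 = -39.25
sqrt(12) ≈ 3.46410162
s/sqrt(n) = 6.2 / 3.46410162 ≈ 1.78978583
t = -39.25 / 1.78978583 ≈ -21.929998

-21.9300


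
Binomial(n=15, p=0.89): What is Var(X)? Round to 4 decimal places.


Var = n*p*(1-p) = 15 * 0.89 * 0.11 = 1.4685

1.4685


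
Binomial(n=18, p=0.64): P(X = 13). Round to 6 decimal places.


P = C(n,k) * p^k * (1-p)^(n-k)
C(18,13) = 8568
p^k = 0.64^13 ≈ 0.003022315
(1-p)^(n-k) = 0.36^5 ≈ 0.006046618
P = 8568 * 0.003022315 * 0.006046618 ≈ 0.156578

0.156578


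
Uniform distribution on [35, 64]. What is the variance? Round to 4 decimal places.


Var = (b-a)^2 / 12
(b-a)^2 = (64 - 35)^2 = 841
Var = 841/12 ≈ 70.083333

70.0833


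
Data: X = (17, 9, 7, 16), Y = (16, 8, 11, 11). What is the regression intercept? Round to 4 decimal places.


a = ybar - b*xbar, where b = sum((xi-xbar)(yi-ybar)) / sum((xi-xbar)^2)
n = 4, xbar = 49/4 = 12.25, ybar = 46/4 = 11.5
Sxy = sum((xi-xbar)(yi-ybar)) = 33.5
Sxx = sum((xi-xbar)^2) = 74.75
b = Sxy / Sxx = 134/299 ≈ 0.448161
a = 11.5 - 0.448161 * 12.25 = 1797/299 ≈ 6.010033

6.0100


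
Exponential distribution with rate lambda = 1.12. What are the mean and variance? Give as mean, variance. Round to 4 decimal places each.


mean = 1/lam, var = 1/lam^2
mean = 1 / 1.12 = 25/28 ≈ 0.892857
lam^2 = 1.12^2 = 1.2544
var = 1 / 1.2544 = 625/784 ≈ 0.797194

0.8929, 0.7972


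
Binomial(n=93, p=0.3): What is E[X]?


E[X] = n*p = 93 * 0.3 = 27.9

27.9


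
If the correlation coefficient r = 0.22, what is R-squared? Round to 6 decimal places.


R^2 = r^2 = (0.22)^2 = 0.0484

0.048400


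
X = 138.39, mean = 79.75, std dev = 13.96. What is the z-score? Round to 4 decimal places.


z = (X - mu) / sigma
X - mu = 138.39 - 79.75 = 58.64
z = 58.64 / 13.96 = 1466/349 ≈ 4.200573

4.2006


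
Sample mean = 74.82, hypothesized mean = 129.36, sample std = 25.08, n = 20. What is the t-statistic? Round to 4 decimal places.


t = (xbar - mu0) / (s/sqrt(n))
xbar - mu0 = 74.82 - 129.36 = -54.54
sqrt(20) ≈ 4.47213595
s/sqrt(n) = 25.08 / 4.47213595 ≈ 5.60805849
t = -54.54 / 5.60805849 ≈ -9.725291

-9.7253


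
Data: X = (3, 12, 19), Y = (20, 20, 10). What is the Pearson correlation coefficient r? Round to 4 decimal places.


r = sum((xi-xbar)(yi-ybar)) / sqrt(sum((xi-xbar)^2) * sum((yi-ybar)^2))
n = 3, xbar = 34/3 ≈ 11.333333, ybar = 50/3 ≈ 16.666667
Sxy = sum((xi-xbar)(yi-ybar)) = -230/3 ≈ -76.666667
Sxx = sum((xi-xbar)^2) = 386/3 ≈ 128.666667
Syy = sum((yi-ybar)^2) = 200/3 ≈ 66.666667
sqrt(Sxx*Syy) ≈ 92.616293
r = Sxy / sqrt(Sxx*Syy) = -76.666667 / 92.616293 ≈ -0.827788

-0.8278


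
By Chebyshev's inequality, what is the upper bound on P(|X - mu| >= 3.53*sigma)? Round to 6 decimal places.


P <= 1/k^2
k^2 = 3.53^2 = 12.4609
1/k^2 = 1 / 12.4609 ≈ 0.08025103

0.080251


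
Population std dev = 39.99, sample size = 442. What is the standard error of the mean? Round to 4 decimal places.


SE = sigma / sqrt(n)
sqrt(442) ≈ 21.023796
SE = 39.99 / 21.023796 ≈ 1.902130

1.9021


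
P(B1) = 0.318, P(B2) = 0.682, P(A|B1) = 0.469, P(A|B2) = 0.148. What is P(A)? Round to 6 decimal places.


P(A) = P(A|B1)*P(B1) + P(A|B2)*P(B2)
P(A|B1)*P(B1) = 0.469 * 0.318 = 0.149142
P(A|B2)*P(B2) = 0.148 * 0.682 = 0.100936
P(A) = 0.149142 + 0.100936 = 0.250078

0.250078


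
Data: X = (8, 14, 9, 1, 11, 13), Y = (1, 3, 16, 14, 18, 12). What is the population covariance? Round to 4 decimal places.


Cov = (1/n)*sum((xi-xbar)(yi-ybar))
n = 6, xbar = 56/6 = 28/3 ≈ 9.333333, ybar = 64/6 = 32/3 ≈ 10.666667
sum((xi-xbar)(yi-ybar)) = -106/3 ≈ -35.333333
Cov = -35.333333 / 6 = -53/9 ≈ -5.888889

-5.8889


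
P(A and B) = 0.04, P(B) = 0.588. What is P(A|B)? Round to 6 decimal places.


P(A|B) = P(A and B) / P(B) = 0.04 / 0.588 = 10/147 ≈ 0.06802721

0.068027


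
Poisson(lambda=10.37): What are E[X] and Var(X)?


E[X] = Var(X) = lambda = 10.37

10.37, 10.37


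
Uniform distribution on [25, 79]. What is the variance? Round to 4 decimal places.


Var = (b-a)^2 / 12
(b-a)^2 = (79 - 25)^2 = 2916
Var = 2916/12 = 243

243.0000


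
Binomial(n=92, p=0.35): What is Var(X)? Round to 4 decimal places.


Var = n*p*(1-p) = 92 * 0.35 * 0.65 = 20.93

20.9300


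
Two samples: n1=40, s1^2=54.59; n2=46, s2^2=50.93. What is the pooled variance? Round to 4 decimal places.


sp^2 = ((n1-1)*s1^2 + (n2-1)*s2^2)/(n1+n2-2)
(n1-1)*s1^2 = 39 * 54.59 = 2129.01
(n2-1)*s2^2 = 45 * 50.93 = 2291.85
numerator = 2129.01 + 2291.85 = 4420.86
n1+n2-2 = 84
sp^2 = 4420.86 / 84 = 73681/1400 ≈ 52.629286

52.6293


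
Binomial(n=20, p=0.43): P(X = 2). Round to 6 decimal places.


P = C(n,k) * p^k * (1-p)^(n-k)
C(20,2) = 190
p^k = 0.43^2 = 0.1849
(1-p)^(n-k) = 0.57^18 ≈ 0.00004034107
P = 190 * 0.1849 * 0.00004034107 ≈ 0.001417

0.001417


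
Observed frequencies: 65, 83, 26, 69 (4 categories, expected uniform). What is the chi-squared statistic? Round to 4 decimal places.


chi2 = sum((O-E)^2/E), E = total/4
total = 243, E = 243/4 = 60.75
(65 - 60.75)^2 / 60.75 = 18.0625 / 60.75 = 289/972 ≈ 0.297325
(83 - 60.75)^2 / 60.75 = 495.0625 / 60.75 = 7921/972 ≈ 8.149177
(26 - 60.75)^2 / 60.75 = 1207.5625 / 60.75 = 19321/972 ≈ 19.877572
(69 - 60.75)^2 / 60.75 = 68.0625 / 60.75 = 121/108 ≈ 1.120370
chi2 = 265/9 ≈ 29.444444

29.4444


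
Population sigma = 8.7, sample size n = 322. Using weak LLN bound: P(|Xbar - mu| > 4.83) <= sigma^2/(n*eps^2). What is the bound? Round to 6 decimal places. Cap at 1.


bound = min(1, sigma^2/(n*eps^2))
sigma^2 = 8.7^2 = 75.69
n*eps^2 = 322 * 4.83^2 = 322 * 23.3289 = 7511.9058
sigma^2/(n*eps^2) = 75.69 / 7511.9058 ≈ 0.01007600

0.010076


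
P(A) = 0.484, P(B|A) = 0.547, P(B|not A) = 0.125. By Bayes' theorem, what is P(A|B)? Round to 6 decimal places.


P(A|B) = P(B|A)*P(A) / P(B), P(B) = P(B|A)*P(A) + P(B|not A)*P(not A)
P(B|A)*P(A) = 0.547 * 0.484 = 0.264748
P(B|not A)*P(not A) = 0.125 * 0.516 = 0.0645
P(B) = 0.264748 + 0.0645 = 0.329248
P(A|B) = 0.264748 / 0.329248 ≈ 0.80409904

0.804099


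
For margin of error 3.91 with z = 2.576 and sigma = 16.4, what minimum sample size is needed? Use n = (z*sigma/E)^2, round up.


z*sigma/E = 2.576 * 16.4 / 3.91 = 4592/425 ≈ 10.804706
(z*sigma/E)^2 ≈ 116.741669
round up: n = 117

117


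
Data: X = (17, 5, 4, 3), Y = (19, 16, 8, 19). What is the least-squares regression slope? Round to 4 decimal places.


b = sum((xi-xbar)(yi-ybar)) / sum((xi-xbar)^2)
n = 4, xbar = 29/4 = 7.25, ybar = 62/4 = 15.5
Sxy = sum((xi-xbar)(yi-ybar)) = 42.5
Sxx = sum((xi-xbar)^2) = 128.75
b = Sxy / Sxx = 34/103 ≈ 0.330097

0.3301


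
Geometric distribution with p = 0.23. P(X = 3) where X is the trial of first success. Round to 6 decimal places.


P = (1-p)^(k-1) * p
(1-p)^(k-1) = 0.77^2 = 0.5929
P = 0.5929 * 0.23 = 0.136367

0.136367


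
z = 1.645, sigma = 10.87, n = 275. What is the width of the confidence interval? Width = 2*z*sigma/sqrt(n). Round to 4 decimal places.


width = 2*z*sigma/sqrt(n)
2*z*sigma = 2 * 1.645 * 10.87 = 35.7623
sqrt(275) ≈ 16.583124
width = 35.7623 / 16.583124 ≈ 2.156548

2.1565


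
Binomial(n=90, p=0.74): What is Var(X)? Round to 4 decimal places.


Var = n*p*(1-p) = 90 * 0.74 * 0.26 = 17.316

17.3160


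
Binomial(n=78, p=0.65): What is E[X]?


E[X] = n*p = 78 * 0.65 = 50.7

50.7


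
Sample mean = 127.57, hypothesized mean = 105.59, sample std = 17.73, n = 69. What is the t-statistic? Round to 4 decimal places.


t = (xbar - mu0) / (s/sqrt(n))
xbar - mu0 = 127.57 - 105.59 = 21.98
sqrt(69) ≈ 8.30662386
s/sqrt(n) = 17.73 / 8.30662386 ≈ 2.13444118
t = 21.98 / 2.13444118 ≈ 10.297777

10.2978


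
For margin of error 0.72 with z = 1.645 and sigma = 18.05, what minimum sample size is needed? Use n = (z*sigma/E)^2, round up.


z*sigma/E = 1.645 * 18.05 / 0.72 = 118769/2880 ≈ 41.239236
(z*sigma/E)^2 ≈ 1700.674595
round up: n = 1701

1701


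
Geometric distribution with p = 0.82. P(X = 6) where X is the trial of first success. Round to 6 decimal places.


P = (1-p)^(k-1) * p
(1-p)^(k-1) = 0.18^5 = 0.0001889568
P = 0.0001889568 * 0.82 ≈ 0.0001549446

0.000155


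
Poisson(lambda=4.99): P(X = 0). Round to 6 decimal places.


P = e^(-lam) * lam^k / k!
e^(-4.99) ≈ 0.006805664
lam^k = 4.99^0 = 1
k! = 0! = 1
P = 0.006805664 * 1 / 1 ≈ 0.006806

0.006806


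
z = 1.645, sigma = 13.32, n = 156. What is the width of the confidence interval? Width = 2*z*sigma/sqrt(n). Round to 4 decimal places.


width = 2*z*sigma/sqrt(n)
2*z*sigma = 2 * 1.645 * 13.32 = 43.8228
sqrt(156) ≈ 12.489996
width = 43.8228 / 12.489996 ≈ 3.508632

3.5086


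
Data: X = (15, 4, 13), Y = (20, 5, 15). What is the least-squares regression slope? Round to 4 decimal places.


b = sum((xi-xbar)(yi-ybar)) / sum((xi-xbar)^2)
n = 3, xbar = 32/3 ≈ 10.666667, ybar = 40/3 ≈ 13.333333
Sxy = sum((xi-xbar)(yi-ybar)) = 265/3 ≈ 88.333333
Sxx = sum((xi-xbar)^2) = 206/3 ≈ 68.666667
b = Sxy / Sxx = 265/206 ≈ 1.286408

1.2864


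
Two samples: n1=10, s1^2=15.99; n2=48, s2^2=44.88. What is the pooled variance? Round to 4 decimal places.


sp^2 = ((n1-1)*s1^2 + (n2-1)*s2^2)/(n1+n2-2)
(n1-1)*s1^2 = 9 * 15.99 = 143.91
(n2-1)*s2^2 = 47 * 44.88 = 2109.36
numerator = 143.91 + 2109.36 = 2253.27
n1+n2-2 = 56
sp^2 = 2253.27 / 56 = 225327/5600 ≈ 40.236964

40.2370


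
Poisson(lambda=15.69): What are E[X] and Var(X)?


E[X] = Var(X) = lambda = 15.69

15.69, 15.69


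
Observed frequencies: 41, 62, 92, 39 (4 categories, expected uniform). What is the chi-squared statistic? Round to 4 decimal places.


chi2 = sum((O-E)^2/E), E = total/4
total = 234, E = 234/4 = 58.5
(41 - 58.5)^2 / 58.5 = 306.25 / 58.5 = 1225/234 ≈ 5.235043
(62 - 58.5)^2 / 58.5 = 12.25 / 58.5 = 49/234 ≈ 0.209402
(92 - 58.5)^2 / 58.5 = 1122.25 / 58.5 = 4489/234 ≈ 19.183761
(39 - 58.5)^2 / 58.5 = 380.25 / 58.5 = 6.5
chi2 = 1214/39 ≈ 31.128205

31.1282


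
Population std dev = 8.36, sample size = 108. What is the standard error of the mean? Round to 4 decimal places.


SE = sigma / sqrt(n)
sqrt(108) ≈ 10.392305
SE = 8.36 / 10.392305 ≈ 0.804441

0.8044


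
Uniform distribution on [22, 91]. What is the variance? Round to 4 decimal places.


Var = (b-a)^2 / 12
(b-a)^2 = (91 - 22)^2 = 4761
Var = 4761/12 = 396.75

396.7500


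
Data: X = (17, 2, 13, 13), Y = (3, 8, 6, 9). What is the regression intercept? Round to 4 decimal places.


a = ybar - b*xbar, where b = sum((xi-xbar)(yi-ybar)) / sum((xi-xbar)^2)
n = 4, xbar = 45/4 = 11.25, ybar = 26/4 = 6.5
Sxy = sum((xi-xbar)(yi-ybar)) = -30.5
Sxx = sum((xi-xbar)^2) = 124.75
b = Sxy / Sxx = -122/499 ≈ -0.244489
a = 6.5 - (-0.244489) * 11.25 = 4616/499 ≈ 9.250501

9.2505


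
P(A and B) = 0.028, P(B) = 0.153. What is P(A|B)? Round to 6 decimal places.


P(A|B) = P(A and B) / P(B) = 0.028 / 0.153 = 28/153 ≈ 0.18300654

0.183007


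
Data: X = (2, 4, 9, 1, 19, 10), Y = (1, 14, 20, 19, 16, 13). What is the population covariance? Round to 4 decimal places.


Cov = (1/n)*sum((xi-xbar)(yi-ybar))
n = 6, xbar = 45/6 = 7.5, ybar = 83/6 ≈ 13.833333
sum((xi-xbar)(yi-ybar)) = 68.5
Cov = 68.5 / 6 = 137/12 ≈ 11.416667

11.4167


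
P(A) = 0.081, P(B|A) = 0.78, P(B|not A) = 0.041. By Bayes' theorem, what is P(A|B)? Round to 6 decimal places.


P(A|B) = P(B|A)*P(A) / P(B), P(B) = P(B|A)*P(A) + P(B|not A)*P(not A)
P(B|A)*P(A) = 0.78 * 0.081 = 0.06318
P(B|not A)*P(not A) = 0.041 * 0.919 = 0.037679
P(B) = 0.06318 + 0.037679 = 0.100859
P(A|B) = 0.06318 / 0.100859 ≈ 0.62641906

0.626419


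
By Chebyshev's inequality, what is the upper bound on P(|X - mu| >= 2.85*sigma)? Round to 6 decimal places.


P <= 1/k^2
k^2 = 2.85^2 = 8.1225
1/k^2 = 1 / 8.1225 = 400/3249 ≈ 0.12311480

0.123115


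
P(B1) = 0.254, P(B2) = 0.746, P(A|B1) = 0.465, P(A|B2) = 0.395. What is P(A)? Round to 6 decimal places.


P(A) = P(A|B1)*P(B1) + P(A|B2)*P(B2)
P(A|B1)*P(B1) = 0.465 * 0.254 = 0.11811
P(A|B2)*P(B2) = 0.395 * 0.746 = 0.29467
P(A) = 0.11811 + 0.29467 = 0.41278

0.412780


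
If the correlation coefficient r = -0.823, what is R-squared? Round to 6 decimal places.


R^2 = r^2 = (-0.823)^2 = 0.677329

0.677329


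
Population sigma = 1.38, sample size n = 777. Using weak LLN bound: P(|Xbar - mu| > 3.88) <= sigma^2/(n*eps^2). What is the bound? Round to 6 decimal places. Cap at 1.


bound = min(1, sigma^2/(n*eps^2))
sigma^2 = 1.38^2 = 1.9044
n*eps^2 = 777 * 3.88^2 = 777 * 15.0544 = 11697.2688
sigma^2/(n*eps^2) = 1.9044 / 11697.2688 ≈ 0.00016281

0.000163


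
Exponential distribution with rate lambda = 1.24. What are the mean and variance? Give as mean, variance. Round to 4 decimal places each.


mean = 1/lam, var = 1/lam^2
mean = 1 / 1.24 = 25/31 ≈ 0.806452
lam^2 = 1.24^2 = 1.5376
var = 1 / 1.5376 = 625/961 ≈ 0.650364

0.8065, 0.6504


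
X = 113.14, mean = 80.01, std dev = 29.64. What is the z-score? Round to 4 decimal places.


z = (X - mu) / sigma
X - mu = 113.14 - 80.01 = 33.13
z = 33.13 / 29.64 = 3313/2964 ≈ 1.117746

1.1177


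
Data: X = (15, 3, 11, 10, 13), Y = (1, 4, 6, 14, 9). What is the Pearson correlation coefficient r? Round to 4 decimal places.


r = sum((xi-xbar)(yi-ybar)) / sqrt(sum((xi-xbar)^2) * sum((yi-ybar)^2))
n = 5, xbar = 52/5 = 10.4, ybar = 34/5 = 6.8
Sxy = sum((xi-xbar)(yi-ybar)) = -3.6
Sxx = sum((xi-xbar)^2) = 83.2
Syy = sum((yi-ybar)^2) = 98.8
sqrt(Sxx*Syy) ≈ 90.665098
r = Sxy / sqrt(Sxx*Syy) = -3.6 / 90.665098 ≈ -0.039707

-0.0397


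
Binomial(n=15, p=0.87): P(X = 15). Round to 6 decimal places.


P = C(n,k) * p^k * (1-p)^(n-k)
C(15,15) = 1
p^k = 0.87^15 ≈ 0.1238194
(1-p)^(n-k) = 0.13^0 = 1
P = 1 * 0.1238194 * 1 ≈ 0.123819

0.123819


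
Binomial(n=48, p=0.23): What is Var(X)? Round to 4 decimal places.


Var = n*p*(1-p) = 48 * 0.23 * 0.77 = 8.5008

8.5008


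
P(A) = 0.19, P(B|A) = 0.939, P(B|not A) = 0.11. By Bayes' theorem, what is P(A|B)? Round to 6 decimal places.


P(A|B) = P(B|A)*P(A) / P(B), P(B) = P(B|A)*P(A) + P(B|not A)*P(not A)
P(B|A)*P(A) = 0.939 * 0.19 = 0.17841
P(B|not A)*P(not A) = 0.11 * 0.81 = 0.0891
P(B) = 0.17841 + 0.0891 = 0.26751
P(A|B) = 0.17841 / 0.26751 = 5947/8917 ≈ 0.66692834

0.666928
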